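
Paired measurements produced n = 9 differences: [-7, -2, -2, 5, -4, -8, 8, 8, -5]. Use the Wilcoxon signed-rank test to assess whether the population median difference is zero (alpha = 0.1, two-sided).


Step 1: Drop any zero differences (none here) and take |d_i|.
|d| = [7, 2, 2, 5, 4, 8, 8, 8, 5]
Step 2: Midrank |d_i| (ties get averaged ranks).
ranks: |7|->6, |2|->1.5, |2|->1.5, |5|->4.5, |4|->3, |8|->8, |8|->8, |8|->8, |5|->4.5
Step 3: Attach original signs; sum ranks with positive sign and with negative sign.
W+ = 4.5 + 8 + 8 = 20.5
W- = 6 + 1.5 + 1.5 + 3 + 8 + 4.5 = 24.5
(Check: W+ + W- = 45 should equal n(n+1)/2 = 45.)
Step 4: Test statistic W = min(W+, W-) = 20.5.
Step 5: Ties in |d|, so use the tie-corrected normal approximation.
        E[W] = n(n+1)/4 = 9*10/4 = 22.5.
        Tie groups: |d|=2 (t=2), |d|=5 (t=2), |d|=8 (t=3); sum(t^3 - t) = 36.
        Var[W] = n(n+1)(2n+1)/24 - sum(t^3-t)/48 = 1710/24 - 36/48 = 70.5.
        z = (W - E[W]) / sqrt(Var[W]) = (20.5 - 22.5) / 8.3964 = -0.2382.
        Two-sided p = 2*Phi(z) = 0.811729.
Step 6: alpha = 0.1. fail to reject H0.

W+ = 20.5, W- = 24.5, W = min = 20.5, p = 0.811729, fail to reject H0.


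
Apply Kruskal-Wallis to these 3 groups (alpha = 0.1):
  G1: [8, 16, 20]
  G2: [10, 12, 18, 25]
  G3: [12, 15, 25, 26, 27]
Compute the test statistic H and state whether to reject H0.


Step 1: Combine all N = 12 observations and assign midranks.
sorted (value, group, rank): (8,G1,1), (10,G2,2), (12,G2,3.5), (12,G3,3.5), (15,G3,5), (16,G1,6), (18,G2,7), (20,G1,8), (25,G2,9.5), (25,G3,9.5), (26,G3,11), (27,G3,12)
Step 2: Sum ranks within each group.
R_1 = 15 (n_1 = 3)
R_2 = 22 (n_2 = 4)
R_3 = 41 (n_3 = 5)
Step 3: H = 12/(N(N+1)) * sum(R_i^2/n_i) - 3(N+1)
     = 12/(12*13) * (15^2/3 + 22^2/4 + 41^2/5) - 3*13
     = 0.076923 * 532.2 - 39
     = 1.938462.
Step 4: Ties present; correction factor C = 1 - 12/(12^3 - 12) = 0.993007. Corrected H = 1.938462 / 0.993007 = 1.952113.
Step 5: Under H0, H ~ chi^2(2); p-value = 0.376794.
Step 6: alpha = 0.1. fail to reject H0.

H = 1.9521, df = 2, p = 0.376794, fail to reject H0.


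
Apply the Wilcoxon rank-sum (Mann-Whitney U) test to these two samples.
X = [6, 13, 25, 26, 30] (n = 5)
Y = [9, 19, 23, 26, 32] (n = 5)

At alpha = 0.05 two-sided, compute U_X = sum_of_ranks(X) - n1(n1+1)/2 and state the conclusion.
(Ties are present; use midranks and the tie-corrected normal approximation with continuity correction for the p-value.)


Step 1: Combine and sort all 10 observations; assign midranks.
sorted (value, group): (6,X), (9,Y), (13,X), (19,Y), (23,Y), (25,X), (26,X), (26,Y), (30,X), (32,Y)
ranks: 6->1, 9->2, 13->3, 19->4, 23->5, 25->6, 26->7.5, 26->7.5, 30->9, 32->10
Step 2: Rank sum for X: R1 = 1 + 3 + 6 + 7.5 + 9 = 26.5.
Step 3: U_X = R1 - n1(n1+1)/2 = 26.5 - 5*6/2 = 26.5 - 15 = 11.5.
       U_Y = n1*n2 - U_X = 25 - 11.5 = 13.5.
Step 4: Ties are present, so use the tie-corrected normal approximation (with continuity correction) for the p-value.
Step 5: p-value = 0.916563; compare to alpha = 0.05. fail to reject H0.

U_X = 11.5, p = 0.916563, fail to reject H0 at alpha = 0.05.


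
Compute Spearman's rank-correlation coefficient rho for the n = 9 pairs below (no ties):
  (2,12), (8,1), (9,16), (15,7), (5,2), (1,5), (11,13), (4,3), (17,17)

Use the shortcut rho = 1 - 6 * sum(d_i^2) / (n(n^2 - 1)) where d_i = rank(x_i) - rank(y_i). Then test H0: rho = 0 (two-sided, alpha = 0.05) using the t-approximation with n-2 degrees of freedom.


Step 1: Rank x and y separately (midranks; no ties here).
rank(x): 2->2, 8->5, 9->6, 15->8, 5->4, 1->1, 11->7, 4->3, 17->9
rank(y): 12->6, 1->1, 16->8, 7->5, 2->2, 5->4, 13->7, 3->3, 17->9
Step 2: d_i = R_x(i) - R_y(i); compute d_i^2.
  (2-6)^2=16, (5-1)^2=16, (6-8)^2=4, (8-5)^2=9, (4-2)^2=4, (1-4)^2=9, (7-7)^2=0, (3-3)^2=0, (9-9)^2=0
sum(d^2) = 58.
Step 3: rho = 1 - 6*58 / (9*(9^2 - 1)) = 1 - 348/720 = 0.516667.
Step 4: Under H0, t = rho * sqrt((n-2)/(1-rho^2)) = 1.5966 ~ t(7).
Step 5: Two-sided p-value from the t-distribution with 7 df = 0.154390.
Step 6: alpha = 0.05. fail to reject H0.

rho = 0.5167, p = 0.154390, fail to reject H0 at alpha = 0.05.


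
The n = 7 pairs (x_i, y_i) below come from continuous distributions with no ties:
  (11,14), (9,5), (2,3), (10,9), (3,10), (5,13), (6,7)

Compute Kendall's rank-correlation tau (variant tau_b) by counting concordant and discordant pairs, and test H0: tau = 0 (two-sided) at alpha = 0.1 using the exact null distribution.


Step 1: Enumerate the 21 unordered pairs (i,j) with i<j and classify each by sign(x_j-x_i) * sign(y_j-y_i).
  (1,2):dx=-2,dy=-9->C; (1,3):dx=-9,dy=-11->C; (1,4):dx=-1,dy=-5->C; (1,5):dx=-8,dy=-4->C
  (1,6):dx=-6,dy=-1->C; (1,7):dx=-5,dy=-7->C; (2,3):dx=-7,dy=-2->C; (2,4):dx=+1,dy=+4->C
  (2,5):dx=-6,dy=+5->D; (2,6):dx=-4,dy=+8->D; (2,7):dx=-3,dy=+2->D; (3,4):dx=+8,dy=+6->C
  (3,5):dx=+1,dy=+7->C; (3,6):dx=+3,dy=+10->C; (3,7):dx=+4,dy=+4->C; (4,5):dx=-7,dy=+1->D
  (4,6):dx=-5,dy=+4->D; (4,7):dx=-4,dy=-2->C; (5,6):dx=+2,dy=+3->C; (5,7):dx=+3,dy=-3->D
  (6,7):dx=+1,dy=-6->D
Step 2: C = 14, D = 7, total pairs = 21.
Step 3: tau = (C - D)/(n(n-1)/2) = (14 - 7)/21 = 0.333333.
Step 4: Exact two-sided p-value (enumerate n! = 5040 permutations of y under H0): p = 0.381349.
Step 5: alpha = 0.1. fail to reject H0.

tau_b = 0.3333 (C=14, D=7), p = 0.381349, fail to reject H0.


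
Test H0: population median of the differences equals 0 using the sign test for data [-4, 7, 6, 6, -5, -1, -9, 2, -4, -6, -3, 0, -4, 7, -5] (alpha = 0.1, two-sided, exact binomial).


Step 1: Discard zero differences. Original n = 15; n_eff = number of nonzero differences = 14.
Nonzero differences (with sign): -4, +7, +6, +6, -5, -1, -9, +2, -4, -6, -3, -4, +7, -5
Step 2: Count signs: positive = 5, negative = 9.
Step 3: Under H0: P(positive) = 0.5, so the number of positives S ~ Bin(14, 0.5).
Step 4: Two-sided exact p-value = sum of Bin(14,0.5) probabilities at or below the observed probability = 0.423950.
Step 5: alpha = 0.1. fail to reject H0.

n_eff = 14, pos = 5, neg = 9, p = 0.423950, fail to reject H0.


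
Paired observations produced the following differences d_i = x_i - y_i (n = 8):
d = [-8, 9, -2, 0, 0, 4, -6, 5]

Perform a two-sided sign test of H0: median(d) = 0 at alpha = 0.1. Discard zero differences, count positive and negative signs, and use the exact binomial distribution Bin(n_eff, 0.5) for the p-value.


Step 1: Discard zero differences. Original n = 8; n_eff = number of nonzero differences = 6.
Nonzero differences (with sign): -8, +9, -2, +4, -6, +5
Step 2: Count signs: positive = 3, negative = 3.
Step 3: Under H0: P(positive) = 0.5, so the number of positives S ~ Bin(6, 0.5).
Step 4: Two-sided exact p-value = sum of Bin(6,0.5) probabilities at or below the observed probability = 1.000000.
Step 5: alpha = 0.1. fail to reject H0.

n_eff = 6, pos = 3, neg = 3, p = 1.000000, fail to reject H0.


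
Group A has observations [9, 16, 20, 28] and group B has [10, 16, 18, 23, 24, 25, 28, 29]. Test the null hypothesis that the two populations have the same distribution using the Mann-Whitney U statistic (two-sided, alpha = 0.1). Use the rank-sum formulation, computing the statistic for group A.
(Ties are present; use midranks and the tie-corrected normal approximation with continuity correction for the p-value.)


Step 1: Combine and sort all 12 observations; assign midranks.
sorted (value, group): (9,X), (10,Y), (16,X), (16,Y), (18,Y), (20,X), (23,Y), (24,Y), (25,Y), (28,X), (28,Y), (29,Y)
ranks: 9->1, 10->2, 16->3.5, 16->3.5, 18->5, 20->6, 23->7, 24->8, 25->9, 28->10.5, 28->10.5, 29->12
Step 2: Rank sum for X: R1 = 1 + 3.5 + 6 + 10.5 = 21.
Step 3: U_X = R1 - n1(n1+1)/2 = 21 - 4*5/2 = 21 - 10 = 11.
       U_Y = n1*n2 - U_X = 32 - 11 = 21.
Step 4: Ties are present, so use the tie-corrected normal approximation (with continuity correction) for the p-value.
Step 5: p-value = 0.443097; compare to alpha = 0.1. fail to reject H0.

U_X = 11, p = 0.443097, fail to reject H0 at alpha = 0.1.


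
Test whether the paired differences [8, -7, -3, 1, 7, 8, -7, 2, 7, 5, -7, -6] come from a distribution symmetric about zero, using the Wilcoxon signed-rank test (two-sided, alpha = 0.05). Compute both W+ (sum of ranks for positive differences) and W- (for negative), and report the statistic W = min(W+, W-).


Step 1: Drop any zero differences (none here) and take |d_i|.
|d| = [8, 7, 3, 1, 7, 8, 7, 2, 7, 5, 7, 6]
Step 2: Midrank |d_i| (ties get averaged ranks).
ranks: |8|->11.5, |7|->8, |3|->3, |1|->1, |7|->8, |8|->11.5, |7|->8, |2|->2, |7|->8, |5|->4, |7|->8, |6|->5
Step 3: Attach original signs; sum ranks with positive sign and with negative sign.
W+ = 11.5 + 1 + 8 + 11.5 + 2 + 8 + 4 = 46
W- = 8 + 3 + 8 + 8 + 5 = 32
(Check: W+ + W- = 78 should equal n(n+1)/2 = 78.)
Step 4: Test statistic W = min(W+, W-) = 32.
Step 5: Ties in |d|, so use the tie-corrected normal approximation.
        E[W] = n(n+1)/4 = 12*13/4 = 39.
        Tie groups: |d|=7 (t=5), |d|=8 (t=2); sum(t^3 - t) = 126.
        Var[W] = n(n+1)(2n+1)/24 - sum(t^3-t)/48 = 3900/24 - 126/48 = 159.875.
        z = (W - E[W]) / sqrt(Var[W]) = (32 - 39) / 12.6442 = -0.5536.
        Two-sided p = 2*Phi(z) = 0.579842.
Step 6: alpha = 0.05. fail to reject H0.

W+ = 46, W- = 32, W = min = 32, p = 0.579842, fail to reject H0.


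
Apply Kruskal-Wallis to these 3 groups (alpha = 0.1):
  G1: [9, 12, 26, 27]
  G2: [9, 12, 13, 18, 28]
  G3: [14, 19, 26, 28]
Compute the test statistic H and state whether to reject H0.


Step 1: Combine all N = 13 observations and assign midranks.
sorted (value, group, rank): (9,G1,1.5), (9,G2,1.5), (12,G1,3.5), (12,G2,3.5), (13,G2,5), (14,G3,6), (18,G2,7), (19,G3,8), (26,G1,9.5), (26,G3,9.5), (27,G1,11), (28,G2,12.5), (28,G3,12.5)
Step 2: Sum ranks within each group.
R_1 = 25.5 (n_1 = 4)
R_2 = 29.5 (n_2 = 5)
R_3 = 36 (n_3 = 4)
Step 3: H = 12/(N(N+1)) * sum(R_i^2/n_i) - 3(N+1)
     = 12/(13*14) * (25.5^2/4 + 29.5^2/5 + 36^2/4) - 3*14
     = 0.065934 * 660.612 - 42
     = 1.556868.
Step 4: Ties present; correction factor C = 1 - 24/(13^3 - 13) = 0.989011. Corrected H = 1.556868 / 0.989011 = 1.574167.
Step 5: Under H0, H ~ chi^2(2); p-value = 0.455170.
Step 6: alpha = 0.1. fail to reject H0.

H = 1.5742, df = 2, p = 0.455170, fail to reject H0.


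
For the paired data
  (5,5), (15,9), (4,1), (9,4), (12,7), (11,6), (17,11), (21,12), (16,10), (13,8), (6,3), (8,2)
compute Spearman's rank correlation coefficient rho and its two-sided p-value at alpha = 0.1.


Step 1: Rank x and y separately (midranks; no ties here).
rank(x): 5->2, 15->9, 4->1, 9->5, 12->7, 11->6, 17->11, 21->12, 16->10, 13->8, 6->3, 8->4
rank(y): 5->5, 9->9, 1->1, 4->4, 7->7, 6->6, 11->11, 12->12, 10->10, 8->8, 3->3, 2->2
Step 2: d_i = R_x(i) - R_y(i); compute d_i^2.
  (2-5)^2=9, (9-9)^2=0, (1-1)^2=0, (5-4)^2=1, (7-7)^2=0, (6-6)^2=0, (11-11)^2=0, (12-12)^2=0, (10-10)^2=0, (8-8)^2=0, (3-3)^2=0, (4-2)^2=4
sum(d^2) = 14.
Step 3: rho = 1 - 6*14 / (12*(12^2 - 1)) = 1 - 84/1716 = 0.951049.
Step 4: Under H0, t = rho * sqrt((n-2)/(1-rho^2)) = 9.7317 ~ t(10).
Step 5: Two-sided p-value from the t-distribution with 10 df = 0.000002.
Step 6: alpha = 0.1. reject H0.

rho = 0.9510, p = 0.000002, reject H0 at alpha = 0.1.


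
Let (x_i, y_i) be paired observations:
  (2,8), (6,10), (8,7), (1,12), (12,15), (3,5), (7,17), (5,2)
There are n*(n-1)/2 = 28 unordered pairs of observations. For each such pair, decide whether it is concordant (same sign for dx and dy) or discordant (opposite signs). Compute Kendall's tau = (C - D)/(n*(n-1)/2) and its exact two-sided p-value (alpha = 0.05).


Step 1: Enumerate the 28 unordered pairs (i,j) with i<j and classify each by sign(x_j-x_i) * sign(y_j-y_i).
  (1,2):dx=+4,dy=+2->C; (1,3):dx=+6,dy=-1->D; (1,4):dx=-1,dy=+4->D; (1,5):dx=+10,dy=+7->C
  (1,6):dx=+1,dy=-3->D; (1,7):dx=+5,dy=+9->C; (1,8):dx=+3,dy=-6->D; (2,3):dx=+2,dy=-3->D
  (2,4):dx=-5,dy=+2->D; (2,5):dx=+6,dy=+5->C; (2,6):dx=-3,dy=-5->C; (2,7):dx=+1,dy=+7->C
  (2,8):dx=-1,dy=-8->C; (3,4):dx=-7,dy=+5->D; (3,5):dx=+4,dy=+8->C; (3,6):dx=-5,dy=-2->C
  (3,7):dx=-1,dy=+10->D; (3,8):dx=-3,dy=-5->C; (4,5):dx=+11,dy=+3->C; (4,6):dx=+2,dy=-7->D
  (4,7):dx=+6,dy=+5->C; (4,8):dx=+4,dy=-10->D; (5,6):dx=-9,dy=-10->C; (5,7):dx=-5,dy=+2->D
  (5,8):dx=-7,dy=-13->C; (6,7):dx=+4,dy=+12->C; (6,8):dx=+2,dy=-3->D; (7,8):dx=-2,dy=-15->C
Step 2: C = 16, D = 12, total pairs = 28.
Step 3: tau = (C - D)/(n(n-1)/2) = (16 - 12)/28 = 0.142857.
Step 4: Exact two-sided p-value (enumerate n! = 40320 permutations of y under H0): p = 0.719544.
Step 5: alpha = 0.05. fail to reject H0.

tau_b = 0.1429 (C=16, D=12), p = 0.719544, fail to reject H0.


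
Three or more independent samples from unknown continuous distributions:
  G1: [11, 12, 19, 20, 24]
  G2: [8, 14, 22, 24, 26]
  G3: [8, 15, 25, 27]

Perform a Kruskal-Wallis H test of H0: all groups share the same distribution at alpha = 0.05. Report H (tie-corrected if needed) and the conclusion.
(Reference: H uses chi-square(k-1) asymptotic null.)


Step 1: Combine all N = 14 observations and assign midranks.
sorted (value, group, rank): (8,G2,1.5), (8,G3,1.5), (11,G1,3), (12,G1,4), (14,G2,5), (15,G3,6), (19,G1,7), (20,G1,8), (22,G2,9), (24,G1,10.5), (24,G2,10.5), (25,G3,12), (26,G2,13), (27,G3,14)
Step 2: Sum ranks within each group.
R_1 = 32.5 (n_1 = 5)
R_2 = 39 (n_2 = 5)
R_3 = 33.5 (n_3 = 4)
Step 3: H = 12/(N(N+1)) * sum(R_i^2/n_i) - 3(N+1)
     = 12/(14*15) * (32.5^2/5 + 39^2/5 + 33.5^2/4) - 3*15
     = 0.057143 * 796.013 - 45
     = 0.486429.
Step 4: Ties present; correction factor C = 1 - 12/(14^3 - 14) = 0.995604. Corrected H = 0.486429 / 0.995604 = 0.488576.
Step 5: Under H0, H ~ chi^2(2); p-value = 0.783262.
Step 6: alpha = 0.05. fail to reject H0.

H = 0.4886, df = 2, p = 0.783262, fail to reject H0.


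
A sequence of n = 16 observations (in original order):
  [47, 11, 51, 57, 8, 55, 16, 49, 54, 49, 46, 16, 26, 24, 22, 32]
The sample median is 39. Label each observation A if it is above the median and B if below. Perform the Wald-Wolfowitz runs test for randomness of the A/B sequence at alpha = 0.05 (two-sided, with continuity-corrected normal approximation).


Step 1: Compute median = 39; label A = above, B = below.
Labels in order: ABAABABAAAABBBBB  (n_A = 8, n_B = 8)
Step 2: Count runs R = 8.
Step 3: Under H0 (random ordering), E[R] = 2*n_A*n_B/(n_A+n_B) + 1 = 2*8*8/16 + 1 = 9.0000.
        Var[R] = 2*n_A*n_B*(2*n_A*n_B - n_A - n_B) / ((n_A+n_B)^2 * (n_A+n_B-1)) = 14336/3840 = 3.7333.
        SD[R] = 1.9322.
Step 4: Continuity-corrected z = (R + 0.5 - E[R]) / SD[R] = (8 + 0.5 - 9.0000) / 1.9322 = -0.2588.
Step 5: Two-sided p-value via normal approximation = 2*(1 - Phi(|z|)) = 0.795809.
Step 6: alpha = 0.05. fail to reject H0.

R = 8, z = -0.2588, p = 0.795809, fail to reject H0.


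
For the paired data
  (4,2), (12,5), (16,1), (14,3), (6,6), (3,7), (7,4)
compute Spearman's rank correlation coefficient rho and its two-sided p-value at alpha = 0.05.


Step 1: Rank x and y separately (midranks; no ties here).
rank(x): 4->2, 12->5, 16->7, 14->6, 6->3, 3->1, 7->4
rank(y): 2->2, 5->5, 1->1, 3->3, 6->6, 7->7, 4->4
Step 2: d_i = R_x(i) - R_y(i); compute d_i^2.
  (2-2)^2=0, (5-5)^2=0, (7-1)^2=36, (6-3)^2=9, (3-6)^2=9, (1-7)^2=36, (4-4)^2=0
sum(d^2) = 90.
Step 3: rho = 1 - 6*90 / (7*(7^2 - 1)) = 1 - 540/336 = -0.607143.
Step 4: Under H0, t = rho * sqrt((n-2)/(1-rho^2)) = -1.7086 ~ t(5).
Step 5: Two-sided p-value from the t-distribution with 5 df = 0.148231.
Step 6: alpha = 0.05. fail to reject H0.

rho = -0.6071, p = 0.148231, fail to reject H0 at alpha = 0.05.


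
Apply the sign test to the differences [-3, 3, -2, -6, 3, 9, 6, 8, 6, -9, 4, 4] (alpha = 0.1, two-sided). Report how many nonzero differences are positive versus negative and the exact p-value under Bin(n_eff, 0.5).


Step 1: Discard zero differences. Original n = 12; n_eff = number of nonzero differences = 12.
Nonzero differences (with sign): -3, +3, -2, -6, +3, +9, +6, +8, +6, -9, +4, +4
Step 2: Count signs: positive = 8, negative = 4.
Step 3: Under H0: P(positive) = 0.5, so the number of positives S ~ Bin(12, 0.5).
Step 4: Two-sided exact p-value = sum of Bin(12,0.5) probabilities at or below the observed probability = 0.387695.
Step 5: alpha = 0.1. fail to reject H0.

n_eff = 12, pos = 8, neg = 4, p = 0.387695, fail to reject H0.


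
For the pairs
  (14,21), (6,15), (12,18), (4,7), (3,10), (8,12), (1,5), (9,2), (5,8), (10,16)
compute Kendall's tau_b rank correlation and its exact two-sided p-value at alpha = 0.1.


Step 1: Enumerate the 45 unordered pairs (i,j) with i<j and classify each by sign(x_j-x_i) * sign(y_j-y_i).
  (1,2):dx=-8,dy=-6->C; (1,3):dx=-2,dy=-3->C; (1,4):dx=-10,dy=-14->C; (1,5):dx=-11,dy=-11->C
  (1,6):dx=-6,dy=-9->C; (1,7):dx=-13,dy=-16->C; (1,8):dx=-5,dy=-19->C; (1,9):dx=-9,dy=-13->C
  (1,10):dx=-4,dy=-5->C; (2,3):dx=+6,dy=+3->C; (2,4):dx=-2,dy=-8->C; (2,5):dx=-3,dy=-5->C
  (2,6):dx=+2,dy=-3->D; (2,7):dx=-5,dy=-10->C; (2,8):dx=+3,dy=-13->D; (2,9):dx=-1,dy=-7->C
  (2,10):dx=+4,dy=+1->C; (3,4):dx=-8,dy=-11->C; (3,5):dx=-9,dy=-8->C; (3,6):dx=-4,dy=-6->C
  (3,7):dx=-11,dy=-13->C; (3,8):dx=-3,dy=-16->C; (3,9):dx=-7,dy=-10->C; (3,10):dx=-2,dy=-2->C
  (4,5):dx=-1,dy=+3->D; (4,6):dx=+4,dy=+5->C; (4,7):dx=-3,dy=-2->C; (4,8):dx=+5,dy=-5->D
  (4,9):dx=+1,dy=+1->C; (4,10):dx=+6,dy=+9->C; (5,6):dx=+5,dy=+2->C; (5,7):dx=-2,dy=-5->C
  (5,8):dx=+6,dy=-8->D; (5,9):dx=+2,dy=-2->D; (5,10):dx=+7,dy=+6->C; (6,7):dx=-7,dy=-7->C
  (6,8):dx=+1,dy=-10->D; (6,9):dx=-3,dy=-4->C; (6,10):dx=+2,dy=+4->C; (7,8):dx=+8,dy=-3->D
  (7,9):dx=+4,dy=+3->C; (7,10):dx=+9,dy=+11->C; (8,9):dx=-4,dy=+6->D; (8,10):dx=+1,dy=+14->C
  (9,10):dx=+5,dy=+8->C
Step 2: C = 36, D = 9, total pairs = 45.
Step 3: tau = (C - D)/(n(n-1)/2) = (36 - 9)/45 = 0.600000.
Step 4: Exact two-sided p-value (enumerate n! = 3628800 permutations of y under H0): p = 0.016666.
Step 5: alpha = 0.1. reject H0.

tau_b = 0.6000 (C=36, D=9), p = 0.016666, reject H0.


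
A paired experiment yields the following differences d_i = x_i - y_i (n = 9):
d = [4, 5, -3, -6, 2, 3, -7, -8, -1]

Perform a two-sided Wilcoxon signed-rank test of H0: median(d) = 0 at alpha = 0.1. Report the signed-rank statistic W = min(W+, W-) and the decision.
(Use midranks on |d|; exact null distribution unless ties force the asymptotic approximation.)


Step 1: Drop any zero differences (none here) and take |d_i|.
|d| = [4, 5, 3, 6, 2, 3, 7, 8, 1]
Step 2: Midrank |d_i| (ties get averaged ranks).
ranks: |4|->5, |5|->6, |3|->3.5, |6|->7, |2|->2, |3|->3.5, |7|->8, |8|->9, |1|->1
Step 3: Attach original signs; sum ranks with positive sign and with negative sign.
W+ = 5 + 6 + 2 + 3.5 = 16.5
W- = 3.5 + 7 + 8 + 9 + 1 = 28.5
(Check: W+ + W- = 45 should equal n(n+1)/2 = 45.)
Step 4: Test statistic W = min(W+, W-) = 16.5.
Step 5: Ties in |d|, so use the tie-corrected normal approximation.
        E[W] = n(n+1)/4 = 9*10/4 = 22.5.
        Tie groups: |d|=3 (t=2); sum(t^3 - t) = 6.
        Var[W] = n(n+1)(2n+1)/24 - sum(t^3-t)/48 = 1710/24 - 6/48 = 71.125.
        z = (W - E[W]) / sqrt(Var[W]) = (16.5 - 22.5) / 8.4336 = -0.7114.
        Two-sided p = 2*Phi(z) = 0.476810.
Step 6: alpha = 0.1. fail to reject H0.

W+ = 16.5, W- = 28.5, W = min = 16.5, p = 0.476810, fail to reject H0.


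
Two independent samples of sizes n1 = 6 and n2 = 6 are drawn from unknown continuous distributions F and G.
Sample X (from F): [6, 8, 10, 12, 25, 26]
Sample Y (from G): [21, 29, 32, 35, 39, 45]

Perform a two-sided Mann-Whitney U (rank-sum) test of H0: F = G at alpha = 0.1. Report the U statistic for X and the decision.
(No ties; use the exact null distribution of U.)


Step 1: Combine and sort all 12 observations; assign midranks.
sorted (value, group): (6,X), (8,X), (10,X), (12,X), (21,Y), (25,X), (26,X), (29,Y), (32,Y), (35,Y), (39,Y), (45,Y)
ranks: 6->1, 8->2, 10->3, 12->4, 21->5, 25->6, 26->7, 29->8, 32->9, 35->10, 39->11, 45->12
Step 2: Rank sum for X: R1 = 1 + 2 + 3 + 4 + 6 + 7 = 23.
Step 3: U_X = R1 - n1(n1+1)/2 = 23 - 6*7/2 = 23 - 21 = 2.
       U_Y = n1*n2 - U_X = 36 - 2 = 34.
Step 4: No ties, so the exact null distribution of U (based on enumerating the C(12,6) = 924 equally likely rank assignments) gives the two-sided p-value.
Step 5: p-value = 0.008658; compare to alpha = 0.1. reject H0.

U_X = 2, p = 0.008658, reject H0 at alpha = 0.1.


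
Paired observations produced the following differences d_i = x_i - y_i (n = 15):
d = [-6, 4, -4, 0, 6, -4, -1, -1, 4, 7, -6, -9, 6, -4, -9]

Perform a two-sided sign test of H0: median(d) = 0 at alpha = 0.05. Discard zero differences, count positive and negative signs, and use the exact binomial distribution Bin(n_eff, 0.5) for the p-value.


Step 1: Discard zero differences. Original n = 15; n_eff = number of nonzero differences = 14.
Nonzero differences (with sign): -6, +4, -4, +6, -4, -1, -1, +4, +7, -6, -9, +6, -4, -9
Step 2: Count signs: positive = 5, negative = 9.
Step 3: Under H0: P(positive) = 0.5, so the number of positives S ~ Bin(14, 0.5).
Step 4: Two-sided exact p-value = sum of Bin(14,0.5) probabilities at or below the observed probability = 0.423950.
Step 5: alpha = 0.05. fail to reject H0.

n_eff = 14, pos = 5, neg = 9, p = 0.423950, fail to reject H0.


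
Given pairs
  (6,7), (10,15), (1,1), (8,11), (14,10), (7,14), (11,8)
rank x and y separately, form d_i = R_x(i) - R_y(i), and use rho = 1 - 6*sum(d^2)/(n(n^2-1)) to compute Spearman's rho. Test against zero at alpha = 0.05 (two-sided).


Step 1: Rank x and y separately (midranks; no ties here).
rank(x): 6->2, 10->5, 1->1, 8->4, 14->7, 7->3, 11->6
rank(y): 7->2, 15->7, 1->1, 11->5, 10->4, 14->6, 8->3
Step 2: d_i = R_x(i) - R_y(i); compute d_i^2.
  (2-2)^2=0, (5-7)^2=4, (1-1)^2=0, (4-5)^2=1, (7-4)^2=9, (3-6)^2=9, (6-3)^2=9
sum(d^2) = 32.
Step 3: rho = 1 - 6*32 / (7*(7^2 - 1)) = 1 - 192/336 = 0.428571.
Step 4: Under H0, t = rho * sqrt((n-2)/(1-rho^2)) = 1.0607 ~ t(5).
Step 5: Two-sided p-value from the t-distribution with 5 df = 0.337368.
Step 6: alpha = 0.05. fail to reject H0.

rho = 0.4286, p = 0.337368, fail to reject H0 at alpha = 0.05.


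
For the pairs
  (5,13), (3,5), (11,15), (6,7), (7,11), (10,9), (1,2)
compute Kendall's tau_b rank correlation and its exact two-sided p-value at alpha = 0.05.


Step 1: Enumerate the 21 unordered pairs (i,j) with i<j and classify each by sign(x_j-x_i) * sign(y_j-y_i).
  (1,2):dx=-2,dy=-8->C; (1,3):dx=+6,dy=+2->C; (1,4):dx=+1,dy=-6->D; (1,5):dx=+2,dy=-2->D
  (1,6):dx=+5,dy=-4->D; (1,7):dx=-4,dy=-11->C; (2,3):dx=+8,dy=+10->C; (2,4):dx=+3,dy=+2->C
  (2,5):dx=+4,dy=+6->C; (2,6):dx=+7,dy=+4->C; (2,7):dx=-2,dy=-3->C; (3,4):dx=-5,dy=-8->C
  (3,5):dx=-4,dy=-4->C; (3,6):dx=-1,dy=-6->C; (3,7):dx=-10,dy=-13->C; (4,5):dx=+1,dy=+4->C
  (4,6):dx=+4,dy=+2->C; (4,7):dx=-5,dy=-5->C; (5,6):dx=+3,dy=-2->D; (5,7):dx=-6,dy=-9->C
  (6,7):dx=-9,dy=-7->C
Step 2: C = 17, D = 4, total pairs = 21.
Step 3: tau = (C - D)/(n(n-1)/2) = (17 - 4)/21 = 0.619048.
Step 4: Exact two-sided p-value (enumerate n! = 5040 permutations of y under H0): p = 0.069048.
Step 5: alpha = 0.05. fail to reject H0.

tau_b = 0.6190 (C=17, D=4), p = 0.069048, fail to reject H0.


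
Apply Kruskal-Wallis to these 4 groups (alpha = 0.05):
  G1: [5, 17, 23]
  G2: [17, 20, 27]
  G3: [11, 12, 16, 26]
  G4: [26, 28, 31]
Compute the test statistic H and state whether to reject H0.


Step 1: Combine all N = 13 observations and assign midranks.
sorted (value, group, rank): (5,G1,1), (11,G3,2), (12,G3,3), (16,G3,4), (17,G1,5.5), (17,G2,5.5), (20,G2,7), (23,G1,8), (26,G3,9.5), (26,G4,9.5), (27,G2,11), (28,G4,12), (31,G4,13)
Step 2: Sum ranks within each group.
R_1 = 14.5 (n_1 = 3)
R_2 = 23.5 (n_2 = 3)
R_3 = 18.5 (n_3 = 4)
R_4 = 34.5 (n_4 = 3)
Step 3: H = 12/(N(N+1)) * sum(R_i^2/n_i) - 3(N+1)
     = 12/(13*14) * (14.5^2/3 + 23.5^2/3 + 18.5^2/4 + 34.5^2/3) - 3*14
     = 0.065934 * 736.479 - 42
     = 6.559066.
Step 4: Ties present; correction factor C = 1 - 12/(13^3 - 13) = 0.994505. Corrected H = 6.559066 / 0.994505 = 6.595304.
Step 5: Under H0, H ~ chi^2(3); p-value = 0.085979.
Step 6: alpha = 0.05. fail to reject H0.

H = 6.5953, df = 3, p = 0.085979, fail to reject H0.


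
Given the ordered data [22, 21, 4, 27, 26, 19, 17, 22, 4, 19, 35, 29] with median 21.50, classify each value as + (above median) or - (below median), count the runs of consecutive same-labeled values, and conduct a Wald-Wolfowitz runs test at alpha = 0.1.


Step 1: Compute median = 21.50; label A = above, B = below.
Labels in order: ABBAABBABBAA  (n_A = 6, n_B = 6)
Step 2: Count runs R = 7.
Step 3: Under H0 (random ordering), E[R] = 2*n_A*n_B/(n_A+n_B) + 1 = 2*6*6/12 + 1 = 7.0000.
        Var[R] = 2*n_A*n_B*(2*n_A*n_B - n_A - n_B) / ((n_A+n_B)^2 * (n_A+n_B-1)) = 4320/1584 = 2.7273.
        SD[R] = 1.6514.
Step 4: R = E[R], so z = 0 with no continuity correction.
Step 5: Two-sided p-value via normal approximation = 2*(1 - Phi(|z|)) = 1.000000.
Step 6: alpha = 0.1. fail to reject H0.

R = 7, z = 0.0000, p = 1.000000, fail to reject H0.


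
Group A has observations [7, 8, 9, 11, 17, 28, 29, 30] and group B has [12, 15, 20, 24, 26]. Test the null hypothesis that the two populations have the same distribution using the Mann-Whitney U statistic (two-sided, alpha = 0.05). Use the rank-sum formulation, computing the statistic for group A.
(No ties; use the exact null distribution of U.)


Step 1: Combine and sort all 13 observations; assign midranks.
sorted (value, group): (7,X), (8,X), (9,X), (11,X), (12,Y), (15,Y), (17,X), (20,Y), (24,Y), (26,Y), (28,X), (29,X), (30,X)
ranks: 7->1, 8->2, 9->3, 11->4, 12->5, 15->6, 17->7, 20->8, 24->9, 26->10, 28->11, 29->12, 30->13
Step 2: Rank sum for X: R1 = 1 + 2 + 3 + 4 + 7 + 11 + 12 + 13 = 53.
Step 3: U_X = R1 - n1(n1+1)/2 = 53 - 8*9/2 = 53 - 36 = 17.
       U_Y = n1*n2 - U_X = 40 - 17 = 23.
Step 4: No ties, so the exact null distribution of U (based on enumerating the C(13,8) = 1287 equally likely rank assignments) gives the two-sided p-value.
Step 5: p-value = 0.724165; compare to alpha = 0.05. fail to reject H0.

U_X = 17, p = 0.724165, fail to reject H0 at alpha = 0.05.


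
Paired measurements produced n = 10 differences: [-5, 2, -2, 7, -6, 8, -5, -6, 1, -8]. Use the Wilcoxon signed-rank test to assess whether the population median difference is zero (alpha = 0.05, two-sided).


Step 1: Drop any zero differences (none here) and take |d_i|.
|d| = [5, 2, 2, 7, 6, 8, 5, 6, 1, 8]
Step 2: Midrank |d_i| (ties get averaged ranks).
ranks: |5|->4.5, |2|->2.5, |2|->2.5, |7|->8, |6|->6.5, |8|->9.5, |5|->4.5, |6|->6.5, |1|->1, |8|->9.5
Step 3: Attach original signs; sum ranks with positive sign and with negative sign.
W+ = 2.5 + 8 + 9.5 + 1 = 21
W- = 4.5 + 2.5 + 6.5 + 4.5 + 6.5 + 9.5 = 34
(Check: W+ + W- = 55 should equal n(n+1)/2 = 55.)
Step 4: Test statistic W = min(W+, W-) = 21.
Step 5: Ties in |d|, so use the tie-corrected normal approximation.
        E[W] = n(n+1)/4 = 10*11/4 = 27.5.
        Tie groups: |d|=2 (t=2), |d|=5 (t=2), |d|=6 (t=2), |d|=8 (t=2); sum(t^3 - t) = 24.
        Var[W] = n(n+1)(2n+1)/24 - sum(t^3-t)/48 = 2310/24 - 24/48 = 95.75.
        z = (W - E[W]) / sqrt(Var[W]) = (21 - 27.5) / 9.7852 = -0.6643.
        Two-sided p = 2*Phi(z) = 0.506518.
Step 6: alpha = 0.05. fail to reject H0.

W+ = 21, W- = 34, W = min = 21, p = 0.506518, fail to reject H0.


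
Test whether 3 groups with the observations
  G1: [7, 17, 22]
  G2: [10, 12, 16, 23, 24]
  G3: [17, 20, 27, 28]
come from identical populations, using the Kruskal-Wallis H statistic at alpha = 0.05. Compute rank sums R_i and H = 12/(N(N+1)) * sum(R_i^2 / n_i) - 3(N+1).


Step 1: Combine all N = 12 observations and assign midranks.
sorted (value, group, rank): (7,G1,1), (10,G2,2), (12,G2,3), (16,G2,4), (17,G1,5.5), (17,G3,5.5), (20,G3,7), (22,G1,8), (23,G2,9), (24,G2,10), (27,G3,11), (28,G3,12)
Step 2: Sum ranks within each group.
R_1 = 14.5 (n_1 = 3)
R_2 = 28 (n_2 = 5)
R_3 = 35.5 (n_3 = 4)
Step 3: H = 12/(N(N+1)) * sum(R_i^2/n_i) - 3(N+1)
     = 12/(12*13) * (14.5^2/3 + 28^2/5 + 35.5^2/4) - 3*13
     = 0.076923 * 541.946 - 39
     = 2.688141.
Step 4: Ties present; correction factor C = 1 - 6/(12^3 - 12) = 0.996503. Corrected H = 2.688141 / 0.996503 = 2.697573.
Step 5: Under H0, H ~ chi^2(2); p-value = 0.259555.
Step 6: alpha = 0.05. fail to reject H0.

H = 2.6976, df = 2, p = 0.259555, fail to reject H0.


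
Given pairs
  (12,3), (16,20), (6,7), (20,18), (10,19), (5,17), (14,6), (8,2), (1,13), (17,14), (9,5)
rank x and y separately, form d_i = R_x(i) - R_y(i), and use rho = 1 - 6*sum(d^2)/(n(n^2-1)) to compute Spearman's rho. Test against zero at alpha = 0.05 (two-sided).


Step 1: Rank x and y separately (midranks; no ties here).
rank(x): 12->7, 16->9, 6->3, 20->11, 10->6, 5->2, 14->8, 8->4, 1->1, 17->10, 9->5
rank(y): 3->2, 20->11, 7->5, 18->9, 19->10, 17->8, 6->4, 2->1, 13->6, 14->7, 5->3
Step 2: d_i = R_x(i) - R_y(i); compute d_i^2.
  (7-2)^2=25, (9-11)^2=4, (3-5)^2=4, (11-9)^2=4, (6-10)^2=16, (2-8)^2=36, (8-4)^2=16, (4-1)^2=9, (1-6)^2=25, (10-7)^2=9, (5-3)^2=4
sum(d^2) = 152.
Step 3: rho = 1 - 6*152 / (11*(11^2 - 1)) = 1 - 912/1320 = 0.309091.
Step 4: Under H0, t = rho * sqrt((n-2)/(1-rho^2)) = 0.9750 ~ t(9).
Step 5: Two-sided p-value from the t-distribution with 9 df = 0.355028.
Step 6: alpha = 0.05. fail to reject H0.

rho = 0.3091, p = 0.355028, fail to reject H0 at alpha = 0.05.


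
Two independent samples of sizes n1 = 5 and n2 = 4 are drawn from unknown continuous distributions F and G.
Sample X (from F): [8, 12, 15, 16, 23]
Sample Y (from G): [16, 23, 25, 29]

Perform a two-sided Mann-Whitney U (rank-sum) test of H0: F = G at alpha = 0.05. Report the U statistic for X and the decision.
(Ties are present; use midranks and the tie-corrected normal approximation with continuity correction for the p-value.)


Step 1: Combine and sort all 9 observations; assign midranks.
sorted (value, group): (8,X), (12,X), (15,X), (16,X), (16,Y), (23,X), (23,Y), (25,Y), (29,Y)
ranks: 8->1, 12->2, 15->3, 16->4.5, 16->4.5, 23->6.5, 23->6.5, 25->8, 29->9
Step 2: Rank sum for X: R1 = 1 + 2 + 3 + 4.5 + 6.5 = 17.
Step 3: U_X = R1 - n1(n1+1)/2 = 17 - 5*6/2 = 17 - 15 = 2.
       U_Y = n1*n2 - U_X = 20 - 2 = 18.
Step 4: Ties are present, so use the tie-corrected normal approximation (with continuity correction) for the p-value.
Step 5: p-value = 0.063937; compare to alpha = 0.05. fail to reject H0.

U_X = 2, p = 0.063937, fail to reject H0 at alpha = 0.05.


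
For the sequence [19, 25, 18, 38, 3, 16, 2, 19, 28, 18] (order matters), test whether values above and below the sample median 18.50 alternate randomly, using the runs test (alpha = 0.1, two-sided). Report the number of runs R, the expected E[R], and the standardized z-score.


Step 1: Compute median = 18.50; label A = above, B = below.
Labels in order: AABABBBAAB  (n_A = 5, n_B = 5)
Step 2: Count runs R = 6.
Step 3: Under H0 (random ordering), E[R] = 2*n_A*n_B/(n_A+n_B) + 1 = 2*5*5/10 + 1 = 6.0000.
        Var[R] = 2*n_A*n_B*(2*n_A*n_B - n_A - n_B) / ((n_A+n_B)^2 * (n_A+n_B-1)) = 2000/900 = 2.2222.
        SD[R] = 1.4907.
Step 4: R = E[R], so z = 0 with no continuity correction.
Step 5: Two-sided p-value via normal approximation = 2*(1 - Phi(|z|)) = 1.000000.
Step 6: alpha = 0.1. fail to reject H0.

R = 6, z = 0.0000, p = 1.000000, fail to reject H0.


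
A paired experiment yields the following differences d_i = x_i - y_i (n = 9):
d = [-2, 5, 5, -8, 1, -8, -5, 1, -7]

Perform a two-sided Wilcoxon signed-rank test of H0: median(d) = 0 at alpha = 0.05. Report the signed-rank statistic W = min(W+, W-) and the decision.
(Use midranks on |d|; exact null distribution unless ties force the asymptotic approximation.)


Step 1: Drop any zero differences (none here) and take |d_i|.
|d| = [2, 5, 5, 8, 1, 8, 5, 1, 7]
Step 2: Midrank |d_i| (ties get averaged ranks).
ranks: |2|->3, |5|->5, |5|->5, |8|->8.5, |1|->1.5, |8|->8.5, |5|->5, |1|->1.5, |7|->7
Step 3: Attach original signs; sum ranks with positive sign and with negative sign.
W+ = 5 + 5 + 1.5 + 1.5 = 13
W- = 3 + 8.5 + 8.5 + 5 + 7 = 32
(Check: W+ + W- = 45 should equal n(n+1)/2 = 45.)
Step 4: Test statistic W = min(W+, W-) = 13.
Step 5: Ties in |d|, so use the tie-corrected normal approximation.
        E[W] = n(n+1)/4 = 9*10/4 = 22.5.
        Tie groups: |d|=1 (t=2), |d|=5 (t=3), |d|=8 (t=2); sum(t^3 - t) = 36.
        Var[W] = n(n+1)(2n+1)/24 - sum(t^3-t)/48 = 1710/24 - 36/48 = 70.5.
        z = (W - E[W]) / sqrt(Var[W]) = (13 - 22.5) / 8.3964 = -1.1314.
        Two-sided p = 2*Phi(z) = 0.257873.
Step 6: alpha = 0.05. fail to reject H0.

W+ = 13, W- = 32, W = min = 13, p = 0.257873, fail to reject H0.


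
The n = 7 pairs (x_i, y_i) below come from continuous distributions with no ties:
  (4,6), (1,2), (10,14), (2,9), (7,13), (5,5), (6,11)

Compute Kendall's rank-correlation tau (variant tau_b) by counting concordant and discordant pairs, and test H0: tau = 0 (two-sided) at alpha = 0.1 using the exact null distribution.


Step 1: Enumerate the 21 unordered pairs (i,j) with i<j and classify each by sign(x_j-x_i) * sign(y_j-y_i).
  (1,2):dx=-3,dy=-4->C; (1,3):dx=+6,dy=+8->C; (1,4):dx=-2,dy=+3->D; (1,5):dx=+3,dy=+7->C
  (1,6):dx=+1,dy=-1->D; (1,7):dx=+2,dy=+5->C; (2,3):dx=+9,dy=+12->C; (2,4):dx=+1,dy=+7->C
  (2,5):dx=+6,dy=+11->C; (2,6):dx=+4,dy=+3->C; (2,7):dx=+5,dy=+9->C; (3,4):dx=-8,dy=-5->C
  (3,5):dx=-3,dy=-1->C; (3,6):dx=-5,dy=-9->C; (3,7):dx=-4,dy=-3->C; (4,5):dx=+5,dy=+4->C
  (4,6):dx=+3,dy=-4->D; (4,7):dx=+4,dy=+2->C; (5,6):dx=-2,dy=-8->C; (5,7):dx=-1,dy=-2->C
  (6,7):dx=+1,dy=+6->C
Step 2: C = 18, D = 3, total pairs = 21.
Step 3: tau = (C - D)/(n(n-1)/2) = (18 - 3)/21 = 0.714286.
Step 4: Exact two-sided p-value (enumerate n! = 5040 permutations of y under H0): p = 0.030159.
Step 5: alpha = 0.1. reject H0.

tau_b = 0.7143 (C=18, D=3), p = 0.030159, reject H0.


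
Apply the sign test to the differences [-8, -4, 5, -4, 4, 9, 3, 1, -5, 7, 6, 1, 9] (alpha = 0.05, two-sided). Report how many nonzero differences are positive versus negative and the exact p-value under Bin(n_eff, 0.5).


Step 1: Discard zero differences. Original n = 13; n_eff = number of nonzero differences = 13.
Nonzero differences (with sign): -8, -4, +5, -4, +4, +9, +3, +1, -5, +7, +6, +1, +9
Step 2: Count signs: positive = 9, negative = 4.
Step 3: Under H0: P(positive) = 0.5, so the number of positives S ~ Bin(13, 0.5).
Step 4: Two-sided exact p-value = sum of Bin(13,0.5) probabilities at or below the observed probability = 0.266846.
Step 5: alpha = 0.05. fail to reject H0.

n_eff = 13, pos = 9, neg = 4, p = 0.266846, fail to reject H0.


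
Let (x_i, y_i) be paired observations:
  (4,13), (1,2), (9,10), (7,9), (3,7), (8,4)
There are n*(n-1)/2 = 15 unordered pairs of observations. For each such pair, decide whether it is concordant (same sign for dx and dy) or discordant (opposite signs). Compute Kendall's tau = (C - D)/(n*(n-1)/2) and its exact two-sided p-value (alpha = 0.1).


Step 1: Enumerate the 15 unordered pairs (i,j) with i<j and classify each by sign(x_j-x_i) * sign(y_j-y_i).
  (1,2):dx=-3,dy=-11->C; (1,3):dx=+5,dy=-3->D; (1,4):dx=+3,dy=-4->D; (1,5):dx=-1,dy=-6->C
  (1,6):dx=+4,dy=-9->D; (2,3):dx=+8,dy=+8->C; (2,4):dx=+6,dy=+7->C; (2,5):dx=+2,dy=+5->C
  (2,6):dx=+7,dy=+2->C; (3,4):dx=-2,dy=-1->C; (3,5):dx=-6,dy=-3->C; (3,6):dx=-1,dy=-6->C
  (4,5):dx=-4,dy=-2->C; (4,6):dx=+1,dy=-5->D; (5,6):dx=+5,dy=-3->D
Step 2: C = 10, D = 5, total pairs = 15.
Step 3: tau = (C - D)/(n(n-1)/2) = (10 - 5)/15 = 0.333333.
Step 4: Exact two-sided p-value (enumerate n! = 720 permutations of y under H0): p = 0.469444.
Step 5: alpha = 0.1. fail to reject H0.

tau_b = 0.3333 (C=10, D=5), p = 0.469444, fail to reject H0.


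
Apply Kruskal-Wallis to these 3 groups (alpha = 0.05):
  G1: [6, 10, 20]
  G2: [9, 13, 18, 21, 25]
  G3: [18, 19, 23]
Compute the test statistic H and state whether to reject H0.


Step 1: Combine all N = 11 observations and assign midranks.
sorted (value, group, rank): (6,G1,1), (9,G2,2), (10,G1,3), (13,G2,4), (18,G2,5.5), (18,G3,5.5), (19,G3,7), (20,G1,8), (21,G2,9), (23,G3,10), (25,G2,11)
Step 2: Sum ranks within each group.
R_1 = 12 (n_1 = 3)
R_2 = 31.5 (n_2 = 5)
R_3 = 22.5 (n_3 = 3)
Step 3: H = 12/(N(N+1)) * sum(R_i^2/n_i) - 3(N+1)
     = 12/(11*12) * (12^2/3 + 31.5^2/5 + 22.5^2/3) - 3*12
     = 0.090909 * 415.2 - 36
     = 1.745455.
Step 4: Ties present; correction factor C = 1 - 6/(11^3 - 11) = 0.995455. Corrected H = 1.745455 / 0.995455 = 1.753425.
Step 5: Under H0, H ~ chi^2(2); p-value = 0.416149.
Step 6: alpha = 0.05. fail to reject H0.

H = 1.7534, df = 2, p = 0.416149, fail to reject H0.


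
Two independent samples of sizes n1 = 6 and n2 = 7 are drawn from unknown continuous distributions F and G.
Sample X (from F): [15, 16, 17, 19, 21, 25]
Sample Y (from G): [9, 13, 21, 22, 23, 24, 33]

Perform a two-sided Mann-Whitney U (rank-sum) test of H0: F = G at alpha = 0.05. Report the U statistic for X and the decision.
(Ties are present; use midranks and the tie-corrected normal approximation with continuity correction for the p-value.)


Step 1: Combine and sort all 13 observations; assign midranks.
sorted (value, group): (9,Y), (13,Y), (15,X), (16,X), (17,X), (19,X), (21,X), (21,Y), (22,Y), (23,Y), (24,Y), (25,X), (33,Y)
ranks: 9->1, 13->2, 15->3, 16->4, 17->5, 19->6, 21->7.5, 21->7.5, 22->9, 23->10, 24->11, 25->12, 33->13
Step 2: Rank sum for X: R1 = 3 + 4 + 5 + 6 + 7.5 + 12 = 37.5.
Step 3: U_X = R1 - n1(n1+1)/2 = 37.5 - 6*7/2 = 37.5 - 21 = 16.5.
       U_Y = n1*n2 - U_X = 42 - 16.5 = 25.5.
Step 4: Ties are present, so use the tie-corrected normal approximation (with continuity correction) for the p-value.
Step 5: p-value = 0.567176; compare to alpha = 0.05. fail to reject H0.

U_X = 16.5, p = 0.567176, fail to reject H0 at alpha = 0.05.


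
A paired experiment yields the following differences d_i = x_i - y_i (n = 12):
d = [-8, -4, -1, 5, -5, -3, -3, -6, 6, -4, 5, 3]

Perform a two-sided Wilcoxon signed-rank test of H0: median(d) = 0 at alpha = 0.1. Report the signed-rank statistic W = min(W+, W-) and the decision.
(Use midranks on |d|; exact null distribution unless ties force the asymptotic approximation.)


Step 1: Drop any zero differences (none here) and take |d_i|.
|d| = [8, 4, 1, 5, 5, 3, 3, 6, 6, 4, 5, 3]
Step 2: Midrank |d_i| (ties get averaged ranks).
ranks: |8|->12, |4|->5.5, |1|->1, |5|->8, |5|->8, |3|->3, |3|->3, |6|->10.5, |6|->10.5, |4|->5.5, |5|->8, |3|->3
Step 3: Attach original signs; sum ranks with positive sign and with negative sign.
W+ = 8 + 10.5 + 8 + 3 = 29.5
W- = 12 + 5.5 + 1 + 8 + 3 + 3 + 10.5 + 5.5 = 48.5
(Check: W+ + W- = 78 should equal n(n+1)/2 = 78.)
Step 4: Test statistic W = min(W+, W-) = 29.5.
Step 5: Ties in |d|, so use the tie-corrected normal approximation.
        E[W] = n(n+1)/4 = 12*13/4 = 39.
        Tie groups: |d|=3 (t=3), |d|=4 (t=2), |d|=5 (t=3), |d|=6 (t=2); sum(t^3 - t) = 60.
        Var[W] = n(n+1)(2n+1)/24 - sum(t^3-t)/48 = 3900/24 - 60/48 = 161.25.
        z = (W - E[W]) / sqrt(Var[W]) = (29.5 - 39) / 12.6984 = -0.7481.
        Two-sided p = 2*Phi(z) = 0.454385.
Step 6: alpha = 0.1. fail to reject H0.

W+ = 29.5, W- = 48.5, W = min = 29.5, p = 0.454385, fail to reject H0.


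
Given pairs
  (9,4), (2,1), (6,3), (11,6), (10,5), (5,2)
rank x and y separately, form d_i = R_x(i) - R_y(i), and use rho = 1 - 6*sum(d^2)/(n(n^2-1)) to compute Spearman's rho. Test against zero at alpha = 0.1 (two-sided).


Step 1: Rank x and y separately (midranks; no ties here).
rank(x): 9->4, 2->1, 6->3, 11->6, 10->5, 5->2
rank(y): 4->4, 1->1, 3->3, 6->6, 5->5, 2->2
Step 2: d_i = R_x(i) - R_y(i); compute d_i^2.
  (4-4)^2=0, (1-1)^2=0, (3-3)^2=0, (6-6)^2=0, (5-5)^2=0, (2-2)^2=0
sum(d^2) = 0.
Step 3: rho = 1 - 6*0 / (6*(6^2 - 1)) = 1 - 0/210 = 1.000000.
Step 5: Two-sided p-value from the t-distribution with 4 df = 0.000000.
Step 6: alpha = 0.1. reject H0.

rho = 1.0000, p = 0.000000, reject H0 at alpha = 0.1.


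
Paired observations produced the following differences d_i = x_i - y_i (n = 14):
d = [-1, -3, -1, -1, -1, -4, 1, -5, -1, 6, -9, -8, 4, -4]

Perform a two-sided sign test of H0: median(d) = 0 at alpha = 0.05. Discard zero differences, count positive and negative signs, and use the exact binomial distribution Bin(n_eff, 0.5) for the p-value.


Step 1: Discard zero differences. Original n = 14; n_eff = number of nonzero differences = 14.
Nonzero differences (with sign): -1, -3, -1, -1, -1, -4, +1, -5, -1, +6, -9, -8, +4, -4
Step 2: Count signs: positive = 3, negative = 11.
Step 3: Under H0: P(positive) = 0.5, so the number of positives S ~ Bin(14, 0.5).
Step 4: Two-sided exact p-value = sum of Bin(14,0.5) probabilities at or below the observed probability = 0.057373.
Step 5: alpha = 0.05. fail to reject H0.

n_eff = 14, pos = 3, neg = 11, p = 0.057373, fail to reject H0.
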